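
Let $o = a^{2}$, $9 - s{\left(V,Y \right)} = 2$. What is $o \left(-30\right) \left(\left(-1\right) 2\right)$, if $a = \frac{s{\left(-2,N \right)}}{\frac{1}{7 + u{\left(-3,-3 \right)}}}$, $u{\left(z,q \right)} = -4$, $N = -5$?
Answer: $26460$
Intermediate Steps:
$s{\left(V,Y \right)} = 7$ ($s{\left(V,Y \right)} = 9 - 2 = 7$)
$a = 21$ ($a = \frac{7}{\frac{1}{7 - 4}} = \frac{7}{\frac{1}{3}} = 7 \frac{1}{\frac{1}{3}} = 7 \cdot 3 = 21$)
$o = 441$ ($o = 21^{2} = 441$)
$o \left(-30\right) \left(\left(-1\right) 2\right) = 441 \left(-30\right) \left(\left(-1\right) 2\right) = \left(-13230\right) \left(-2\right) = 26460$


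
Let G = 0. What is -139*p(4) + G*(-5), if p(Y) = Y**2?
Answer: -2224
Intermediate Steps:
-139*p(4) + G*(-5) = -139*4**2 + 0*(-5) = -139*16 + 0 = -2224 + 0 = -2224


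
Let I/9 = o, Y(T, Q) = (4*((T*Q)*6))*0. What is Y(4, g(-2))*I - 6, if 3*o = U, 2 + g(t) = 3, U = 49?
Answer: -6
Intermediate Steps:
g(t) = 1 (g(t) = -2 + 3 = 1)
o = 49/3 (o = (⅓)*49 = 49/3 ≈ 16.333)
Y(T, Q) = 0 (Y(T, Q) = (4*((Q*T)*6))*0 = (4*(6*Q*T))*0 = (24*Q*T)*0 = 0)
I = 147 (I = 9*(49/3) = 147)
Y(4, g(-2))*I - 6 = 0*147 - 6 = 0 - 6 = -6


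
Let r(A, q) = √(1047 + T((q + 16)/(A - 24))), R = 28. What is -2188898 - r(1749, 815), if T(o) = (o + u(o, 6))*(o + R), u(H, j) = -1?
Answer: -2188898 - √341284029/575 ≈ -2.1889e+6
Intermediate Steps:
T(o) = (-1 + o)*(28 + o) (T(o) = (o - 1)*(o + 28) = (-1 + o)*(28 + o))
r(A, q) = √(1019 + (16 + q)²/(-24 + A)² + 27*(16 + q)/(-24 + A)) (r(A, q) = √(1047 + (-28 + ((q + 16)/(A - 24))² + 27*((q + 16)/(A - 24)))) = √(1047 + (-28 + ((16 + q)/(-24 + A))² + 27*((16 + q)/(-24 + A)))) = √(1047 + (-28 + (16 + q)²/(-24 + A)² + 27*(16 + q)/(-24 + A))) = √(1019 + (16 + q)²/(-24 + A)² + 27*(16 + q)/(-24 + A)))
-2188898 - r(1749, 815) = -2188898 - √(((16 + 815)² + 1019*(-24 + 1749)² + 27*(-24 + 1749)*(16 + 815))/(-24 + 1749)²) = -2188898 - √((831² + 1019*1725² + 27*1725*831)/1725²) = -2188898 - √((690561 + 1019*2975625 + 38703825)/2975625) = -2188898 - √((690561 + 3032161875 + 38703825)/2975625) = -2188898 - √((1/2975625)*3071556261) = -2188898 - √(341284029/330625) = -2188898 - √341284029/575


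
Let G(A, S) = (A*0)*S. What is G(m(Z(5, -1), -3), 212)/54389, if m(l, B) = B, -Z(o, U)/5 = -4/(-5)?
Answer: 0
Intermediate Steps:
Z(o, U) = -4 (Z(o, U) = -(-20)/(-5) = -(-20)*(-1)/5 = -5*⅘ = -4)
G(A, S) = 0 (G(A, S) = 0*S = 0)
G(m(Z(5, -1), -3), 212)/54389 = 0/54389 = 0*(1/54389) = 0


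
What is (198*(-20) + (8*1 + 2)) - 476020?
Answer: -479970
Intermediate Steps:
(198*(-20) + (8*1 + 2)) - 476020 = (-3960 + (8 + 2)) - 476020 = (-3960 + 10) - 476020 = -3950 - 476020 = -479970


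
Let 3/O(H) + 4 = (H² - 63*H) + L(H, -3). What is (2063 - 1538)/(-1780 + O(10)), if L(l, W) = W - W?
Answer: -13350/45263 ≈ -0.29494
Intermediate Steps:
L(l, W) = 0
O(H) = 3/(-4 + H² - 63*H) (O(H) = 3/(-4 + ((H² - 63*H) + 0)) = 3/(-4 + (H² - 63*H)) = 3/(-4 + H² - 63*H))
(2063 - 1538)/(-1780 + O(10)) = (2063 - 1538)/(-1780 + 3/(-4 + 10² - 63*10)) = 525/(-1780 + 3/(-4 + 100 - 630)) = 525/(-1780 + 3/(-534)) = 525/(-1780 + 3*(-1/534)) = 525/(-1780 - 1/178) = 525/(-316841/178) = 525*(-178/316841) = -13350/45263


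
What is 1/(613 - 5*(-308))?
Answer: 1/2153 ≈ 0.00046447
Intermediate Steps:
1/(613 - 5*(-308)) = 1/(613 + 1540) = 1/2153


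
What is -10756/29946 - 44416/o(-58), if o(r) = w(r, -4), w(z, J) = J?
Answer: 166254814/14973 ≈ 11104.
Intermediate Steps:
o(r) = -4
-10756/29946 - 44416/o(-58) = -10756/29946 - 44416/(-4) = -10756*1/29946 - 44416*(-¼) = -5378/14973 + 11104 = 166254814/14973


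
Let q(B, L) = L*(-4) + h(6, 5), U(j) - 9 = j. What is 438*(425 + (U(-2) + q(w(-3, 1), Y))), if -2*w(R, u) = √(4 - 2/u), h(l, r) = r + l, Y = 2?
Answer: 190530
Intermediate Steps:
U(j) = 9 + j
h(l, r) = l + r
w(R, u) = -√(4 - 2/u)/2
q(B, L) = 11 - 4*L (q(B, L) = L*(-4) + (6 + 5) = -4*L + 11 = 11 - 4*L)
438*(425 + (U(-2) + q(w(-3, 1), Y))) = 438*(425 + ((9 - 2) + (11 - 4*2))) = 438*(425 + (7 + (11 - 8))) = 438*(425 + (7 + 3)) = 438*(425 + 10) = 438*435 = 190530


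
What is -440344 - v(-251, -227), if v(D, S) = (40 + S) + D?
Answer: -439906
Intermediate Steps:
v(D, S) = 40 + D + S
-440344 - v(-251, -227) = -440344 - (40 - 251 - 227) = -440344 - 1*(-438) = -440344 + 438 = -439906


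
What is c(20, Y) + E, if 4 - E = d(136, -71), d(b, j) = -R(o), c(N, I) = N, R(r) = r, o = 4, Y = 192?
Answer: 28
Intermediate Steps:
d(b, j) = -4 (d(b, j) = -1*4 = -4)
E = 8 (E = 4 - 1*(-4) = 4 + 4 = 8)
c(20, Y) + E = 20 + 8 = 28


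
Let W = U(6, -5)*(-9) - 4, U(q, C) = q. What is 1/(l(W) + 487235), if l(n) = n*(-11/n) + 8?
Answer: 1/487232 ≈ 2.0524e-6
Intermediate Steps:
W = -58 (W = 6*(-9) - 4 = -54 - 4 = -58)
l(n) = -3 (l(n) = -11 + 8 = -3)
1/(l(W) + 487235) = 1/(-3 + 487235) = 1/487232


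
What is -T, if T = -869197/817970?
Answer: 869197/817970 ≈ 1.0626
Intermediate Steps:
T = -869197/817970 (T = -869197*1/817970 = -869197/817970 ≈ -1.0626)
-T = -1*(-869197/817970) = 869197/817970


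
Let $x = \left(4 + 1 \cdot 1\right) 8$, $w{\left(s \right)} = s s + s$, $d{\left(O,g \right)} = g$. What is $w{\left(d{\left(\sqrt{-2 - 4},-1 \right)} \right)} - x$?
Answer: $-40$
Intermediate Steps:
$w{\left(s \right)} = s + s^{2}$ ($w{\left(s \right)} = s^{2} + s = s + s^{2}$)
$x = 40$ ($x = \left(4 + 1\right) 8 = 5 \cdot 8 = 40$)
$w{\left(d{\left(\sqrt{-2 - 4},-1 \right)} \right)} - x = - (1 - 1) - 40 = \left(-1\right) 0 - 40 = 0 - 40 = -40$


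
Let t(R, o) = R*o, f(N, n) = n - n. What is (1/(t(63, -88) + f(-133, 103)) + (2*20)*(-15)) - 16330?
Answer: -93859921/5544 ≈ -16930.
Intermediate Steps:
f(N, n) = 0
(1/(t(63, -88) + f(-133, 103)) + (2*20)*(-15)) - 16330 = (1/(63*(-88) + 0) + (2*20)*(-15)) - 16330 = (1/(-5544 + 0) + 40*(-15)) - 16330 = (1/(-5544) - 600) - 16330 = (-1/5544 - 600) - 16330 = -3326401/5544 - 16330 = -93859921/5544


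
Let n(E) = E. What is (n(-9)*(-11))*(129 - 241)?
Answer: -11088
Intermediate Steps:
(n(-9)*(-11))*(129 - 241) = (-9*(-11))*(129 - 241) = 99*(-112) = -11088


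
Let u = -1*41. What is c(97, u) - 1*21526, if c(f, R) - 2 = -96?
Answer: -21620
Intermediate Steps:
u = -41
c(f, R) = -94 (c(f, R) = 2 - 96 = -94)
c(97, u) - 1*21526 = -94 - 1*21526 = -94 - 21526 = -21620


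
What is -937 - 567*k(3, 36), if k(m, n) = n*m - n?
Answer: -41761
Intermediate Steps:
k(m, n) = -n + m*n (k(m, n) = m*n - n = -n + m*n)
-937 - 567*k(3, 36) = -937 - 20412*(-1 + 3) = -937 - 20412*2 = -937 - 567*72 = -937 - 40824 = -41761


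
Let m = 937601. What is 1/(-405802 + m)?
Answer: 1/531799 ≈ 1.8804e-6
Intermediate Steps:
1/(-405802 + m) = 1/(-405802 + 937601) = 1/531799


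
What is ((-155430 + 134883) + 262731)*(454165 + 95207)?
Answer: 133049108448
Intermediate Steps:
((-155430 + 134883) + 262731)*(454165 + 95207) = (-20547 + 262731)*549372 = 242184*549372 = 133049108448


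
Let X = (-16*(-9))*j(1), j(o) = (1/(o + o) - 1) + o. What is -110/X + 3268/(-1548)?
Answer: -131/36 ≈ -3.6389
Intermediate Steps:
j(o) = -1 + o + 1/(2*o) (j(o) = (1/(2*o) - 1) + o = (-1 + 1/(2*o)) + o = -1 + o + 1/(2*o))
X = 72 (X = (-16*(-9))*(-1 + 1 + (½)/1) = 144*(-1 + 1 + (½)*1) = 144*(-1 + 1 + ½) = 144*(½) = 72)
-110/X + 3268/(-1548) = -110/72 + 3268/(-1548) = -110*1/72 + 3268*(-1/1548) = -55/36 - 19/9 = -131/36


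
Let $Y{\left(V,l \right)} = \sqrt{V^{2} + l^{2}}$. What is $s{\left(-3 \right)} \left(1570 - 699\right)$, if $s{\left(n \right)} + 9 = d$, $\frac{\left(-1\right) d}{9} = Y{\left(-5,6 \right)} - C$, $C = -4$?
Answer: $-39195 - 7839 \sqrt{61} \approx -1.0042 \cdot 10^{5}$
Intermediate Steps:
$d = -36 - 9 \sqrt{61}$ ($d = - 9 \left(\sqrt{\left(-5\right)^{2} + 6^{2}} - -4\right) = - 9 \left(\sqrt{25 + 36} + 4\right) = - 9 \left(\sqrt{61} + 4\right) = - 9 \left(4 + \sqrt{61}\right) = -36 - 9 \sqrt{61} \approx -106.29$)
$s{\left(n \right)} = -45 - 9 \sqrt{61}$ ($s{\left(n \right)} = -9 - \left(36 + 9 \sqrt{61}\right) = -45 - 9 \sqrt{61}$)
$s{\left(-3 \right)} \left(1570 - 699\right) = \left(-45 - 9 \sqrt{61}\right) \left(1570 - 699\right) = \left(-45 - 9 \sqrt{61}\right) 871 = -39195 - 7839 \sqrt{61}$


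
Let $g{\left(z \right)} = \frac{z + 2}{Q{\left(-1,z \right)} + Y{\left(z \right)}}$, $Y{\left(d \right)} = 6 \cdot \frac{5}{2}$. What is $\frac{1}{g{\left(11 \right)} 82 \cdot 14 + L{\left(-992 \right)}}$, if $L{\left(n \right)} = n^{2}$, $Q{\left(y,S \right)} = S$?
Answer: $\frac{1}{984638} \approx 1.0156 \cdot 10^{-6}$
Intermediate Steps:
$Y{\left(d \right)} = 15$ ($Y{\left(d \right)} = 6 \cdot 5 \cdot \frac{1}{2} = 6 \cdot \frac{5}{2} = 15$)
$g{\left(z \right)} = \frac{2 + z}{15 + z}$ ($g{\left(z \right)} = \frac{z + 2}{z + 15} = \frac{2 + z}{15 + z}$)
$\frac{1}{g{\left(11 \right)} 82 \cdot 14 + L{\left(-992 \right)}} = \frac{1}{\frac{2 + 11}{15 + 11} \cdot 82 \cdot 14 + \left(-992\right)^{2}} = \frac{1}{\frac{1}{26} \cdot 13 \cdot 82 \cdot 14 + 984064} = \frac{1}{\frac{1}{2} \cdot 82 \cdot 14 + 984064} = \frac{1}{41 \cdot 14 + 984064} = \frac{1}{574 + 984064} = \frac{1}{984638}$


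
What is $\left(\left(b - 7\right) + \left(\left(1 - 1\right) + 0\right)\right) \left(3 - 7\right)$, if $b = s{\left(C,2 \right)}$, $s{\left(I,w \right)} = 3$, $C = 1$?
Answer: $16$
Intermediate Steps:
$b = 3$
$\left(\left(b - 7\right) + \left(\left(1 - 1\right) + 0\right)\right) \left(3 - 7\right) = \left(\left(3 - 7\right) + \left(\left(1 - 1\right) + 0\right)\right) \left(3 - 7\right) = \left(\left(3 - 7\right) + \left(0 + 0\right)\right) \left(3 - 7\right) = \left(-4 + 0\right) \left(-4\right) = \left(-4\right) \left(-4\right) = 16$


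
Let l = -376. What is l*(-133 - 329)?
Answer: 173712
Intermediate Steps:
l*(-133 - 329) = -376*(-133 - 329) = -376*(-462) = 173712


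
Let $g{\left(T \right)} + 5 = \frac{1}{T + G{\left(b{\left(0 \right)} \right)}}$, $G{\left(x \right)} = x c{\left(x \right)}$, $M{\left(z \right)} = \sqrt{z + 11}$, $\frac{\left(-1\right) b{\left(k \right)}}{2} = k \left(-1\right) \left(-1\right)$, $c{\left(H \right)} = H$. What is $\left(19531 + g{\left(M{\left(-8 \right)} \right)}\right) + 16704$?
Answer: $36230 + \frac{\sqrt{3}}{3} \approx 36231.0$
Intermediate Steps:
$b{\left(k \right)} = - 2 k$ ($b{\left(k \right)} = - 2 k \left(-1\right) \left(-1\right) = - 2 - k \left(-1\right) = - 2 k$)
$M{\left(z \right)} = \sqrt{11 + z}$
$G{\left(x \right)} = x^{2}$ ($G{\left(x \right)} = x x = x^{2}$)
$g{\left(T \right)} = -5 + \frac{1}{T}$ ($g{\left(T \right)} = -5 + \frac{1}{T + \left(\left(-2\right) 0\right)^{2}} = -5 + \frac{1}{T + 0^{2}} = -5 + \frac{1}{T + 0} = -5 + \frac{1}{T}$)
$\left(19531 + g{\left(M{\left(-8 \right)} \right)}\right) + 16704 = \left(19531 - \left(5 - \frac{1}{\sqrt{11 - 8}}\right)\right) + 16704 = \left(19531 - \left(5 - \frac{1}{\sqrt{3}}\right)\right) + 16704 = \left(19531 - \left(5 - \frac{\sqrt{3}}{3}\right)\right) + 16704 = \left(19526 + \frac{\sqrt{3}}{3}\right) + 16704 = 36230 + \frac{\sqrt{3}}{3}$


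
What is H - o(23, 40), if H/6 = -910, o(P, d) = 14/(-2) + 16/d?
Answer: -27267/5 ≈ -5453.4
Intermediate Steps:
o(P, d) = -7 + 16/d (o(P, d) = 14*(-1/2) + 16/d = -7 + 16/d)
H = -5460 (H = 6*(-910) = -5460)
H - o(23, 40) = -5460 - (-7 + 16/40) = -5460 - (-7 + 16*(1/40)) = -5460 - (-7 + 2/5) = -5460 - 1*(-33/5) = -5460 + 33/5 = -27267/5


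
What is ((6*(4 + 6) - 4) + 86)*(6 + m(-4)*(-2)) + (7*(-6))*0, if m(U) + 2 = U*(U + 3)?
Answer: 284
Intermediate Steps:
m(U) = -2 + U*(3 + U) (m(U) = -2 + U*(U + 3) = -2 + U*(3 + U))
((6*(4 + 6) - 4) + 86)*(6 + m(-4)*(-2)) + (7*(-6))*0 = ((6*(4 + 6) - 4) + 86)*(6 + (-2 + (-4)² + 3*(-4))*(-2)) + (7*(-6))*0 = ((6*10 - 4) + 86)*(6 + (-2 + 16 - 12)*(-2)) - 42*0 = ((60 - 4) + 86)*(6 + 2*(-2)) + 0 = (56 + 86)*(6 - 4) + 0 = 142*2 + 0 = 284 + 0 = 284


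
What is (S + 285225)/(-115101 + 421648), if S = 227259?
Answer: 512484/306547 ≈ 1.6718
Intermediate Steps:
(S + 285225)/(-115101 + 421648) = (227259 + 285225)/(-115101 + 421648) = 512484/306547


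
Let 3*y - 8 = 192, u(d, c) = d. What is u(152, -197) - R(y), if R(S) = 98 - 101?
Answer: 155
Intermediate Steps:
y = 200/3 (y = 8/3 + (1/3)*192 = 8/3 + 64 = 200/3 ≈ 66.667)
R(S) = -3
u(152, -197) - R(y) = 152 - 1*(-3) = 152 + 3 = 155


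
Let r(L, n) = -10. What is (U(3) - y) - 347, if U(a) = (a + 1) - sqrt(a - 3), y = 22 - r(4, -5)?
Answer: -375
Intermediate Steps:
y = 32 (y = 22 - 1*(-10) = 22 + 10 = 32)
U(a) = 1 + a - sqrt(-3 + a) (U(a) = (1 + a) - sqrt(-3 + a) = 1 + a - sqrt(-3 + a))
(U(3) - y) - 347 = ((1 + 3 - sqrt(-3 + 3)) - 1*32) - 347 = ((1 + 3 - sqrt(0)) - 32) - 347 = ((1 + 3 - 1*0) - 32) - 347 = ((1 + 3 + 0) - 32) - 347 = (4 - 32) - 347 = -28 - 347 = -375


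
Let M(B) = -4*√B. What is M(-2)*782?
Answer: -3128*I*√2 ≈ -4423.7*I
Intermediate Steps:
M(-2)*782 = -4*I*√2*782 = -3128*I*√2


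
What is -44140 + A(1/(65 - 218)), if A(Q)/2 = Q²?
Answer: -1033273258/23409 ≈ -44140.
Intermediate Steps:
A(Q) = 2*Q²
-44140 + A(1/(65 - 218)) = -44140 + 2*(1/(65 - 218))² = -44140 + 2*(1/(-153))² = -44140 + 2*(-1/153)² = -44140 + 2*(1/23409) = -44140 + 2/23409 = -1033273258/23409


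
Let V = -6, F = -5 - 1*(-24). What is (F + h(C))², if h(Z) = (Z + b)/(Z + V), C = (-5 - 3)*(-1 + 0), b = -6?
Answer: 400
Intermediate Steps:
F = 19 (F = -5 + 24 = 19)
C = 8 (C = -8*(-1) = 8)
h(Z) = 1 (h(Z) = (Z - 6)/(Z - 6) = (-6 + Z)/(-6 + Z) = 1)
(F + h(C))² = (19 + 1)² = 20² = 400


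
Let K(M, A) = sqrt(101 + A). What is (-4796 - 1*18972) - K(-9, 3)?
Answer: -23768 - 2*sqrt(26) ≈ -23778.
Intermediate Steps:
(-4796 - 1*18972) - K(-9, 3) = (-4796 - 1*18972) - sqrt(101 + 3) = (-4796 - 18972) - sqrt(104) = -23768 - 2*sqrt(26)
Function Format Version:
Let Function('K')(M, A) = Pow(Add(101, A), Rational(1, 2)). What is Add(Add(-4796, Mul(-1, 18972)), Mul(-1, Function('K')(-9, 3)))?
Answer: Add(-23768, Mul(-2, Pow(26, Rational(1, 2)))) ≈ -23778.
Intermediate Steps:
Add(Add(-4796, Mul(-1, 18972)), Mul(-1, Function('K')(-9, 3))) = Add(Add(-4796, Mul(-1, 18972)), Mul(-1, Pow(Add(101, 3), Rational(1, 2)))) = Add(Add(-4796, -18972), Mul(-1, Pow(104, Rational(1, 2)))) = Add(-23768, Mul(-1, Mul(2, Pow(26, Rational(1, 2))))) = Add(-23768, Mul(-2, Pow(26, Rational(1, 2))))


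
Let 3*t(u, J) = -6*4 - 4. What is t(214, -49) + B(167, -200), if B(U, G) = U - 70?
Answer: 263/3 ≈ 87.667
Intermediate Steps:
B(U, G) = -70 + U
t(u, J) = -28/3 (t(u, J) = (-6*4 - 4)/3 = (-24 - 4)/3 = (⅓)*(-28) = -28/3)
t(214, -49) + B(167, -200) = -28/3 + (-70 + 167) = -28/3 + 97 = 263/3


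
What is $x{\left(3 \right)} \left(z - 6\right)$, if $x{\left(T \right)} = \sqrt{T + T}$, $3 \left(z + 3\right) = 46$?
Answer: $\frac{19 \sqrt{6}}{3} \approx 15.513$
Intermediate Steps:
$z = \frac{37}{3}$ ($z = -3 + \frac{1}{3} \cdot 46 = -3 + \frac{46}{3} = \frac{37}{3} \approx 12.333$)
$x{\left(T \right)} = \sqrt{2} \sqrt{T}$ ($x{\left(T \right)} = \sqrt{2 T} = \sqrt{2} \sqrt{T}$)
$x{\left(3 \right)} \left(z - 6\right) = \sqrt{2} \sqrt{3} \left(\frac{37}{3} - 6\right) = \sqrt{6} \cdot \frac{19}{3} = \frac{19 \sqrt{6}}{3}$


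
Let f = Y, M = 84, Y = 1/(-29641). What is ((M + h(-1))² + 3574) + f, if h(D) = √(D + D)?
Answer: 315024547/29641 + 168*I*√2 ≈ 10628.0 + 237.59*I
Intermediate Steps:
Y = -1/29641 ≈ -3.3737e-5
h(D) = √2*√D (h(D) = √(2*D) = √2*√D)
f = -1/29641 ≈ -3.3737e-5
((M + h(-1))² + 3574) + f = ((84 + √2*√(-1))² + 3574) - 1/29641 = ((84 + √2*I)² + 3574) - 1/29641 = ((84 + I*√2)² + 3574) - 1/29641 = (3574 + (84 + I*√2)²) - 1/29641 = 105936933/29641 + (84 + I*√2)²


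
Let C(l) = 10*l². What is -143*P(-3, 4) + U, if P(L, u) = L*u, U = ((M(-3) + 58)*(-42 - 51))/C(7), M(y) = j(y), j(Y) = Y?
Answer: 167145/98 ≈ 1705.6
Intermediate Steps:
M(y) = y
U = -1023/98 (U = ((-3 + 58)*(-42 - 51))/((10*7²)) = (55*(-93))/((10*49)) = -5115/490 = -5115*1/490 = -1023/98 ≈ -10.439)
-143*P(-3, 4) + U = -(-429)*4 - 1023/98 = -143*(-12) - 1023/98 = 1716 - 1023/98 = 167145/98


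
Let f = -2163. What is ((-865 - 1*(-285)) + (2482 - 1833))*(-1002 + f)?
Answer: -218385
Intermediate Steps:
((-865 - 1*(-285)) + (2482 - 1833))*(-1002 + f) = ((-865 - 1*(-285)) + (2482 - 1833))*(-1002 - 2163) = ((-865 + 285) + 649)*(-3165) = (-580 + 649)*(-3165) = 69*(-3165) = -218385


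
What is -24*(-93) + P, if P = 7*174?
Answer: 3450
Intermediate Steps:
P = 1218
-24*(-93) + P = -24*(-93) + 1218 = 2232 + 1218 = 3450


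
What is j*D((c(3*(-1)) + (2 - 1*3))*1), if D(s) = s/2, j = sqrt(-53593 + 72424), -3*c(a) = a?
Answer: 0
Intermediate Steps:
c(a) = -a/3
j = sqrt(18831) ≈ 137.23
D(s) = s/2 (D(s) = s*(1/2) = s/2)
j*D((c(3*(-1)) + (2 - 1*3))*1) = sqrt(18831)*(((-(-1) + (2 - 1*3))*1)/2) = sqrt(18831)*(((-1/3*(-3) + (2 - 3))*1)/2) = sqrt(18831)*(((1 - 1)*1)/2) = sqrt(18831)*((0*1)/2) = sqrt(18831)*((1/2)*0) = sqrt(18831)*0 = 0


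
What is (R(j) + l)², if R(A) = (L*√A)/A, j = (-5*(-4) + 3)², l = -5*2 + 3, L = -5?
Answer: 27556/529 ≈ 52.091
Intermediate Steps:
l = -7 (l = -10 + 3 = -7)
j = 529 (j = (20 + 3)² = 23² = 529)
R(A) = -5/√A (R(A) = (-5*√A)/A = -5/√A)
(R(j) + l)² = (-5/√529 - 7)² = (-5*1/23 - 7)² = (-5/23 - 7)² = (-166/23)² = 27556/529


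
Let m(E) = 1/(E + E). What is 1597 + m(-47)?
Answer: 150117/94 ≈ 1597.0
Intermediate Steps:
m(E) = 1/(2*E)
1597 + m(-47) = 1597 + (1/2)/(-47) = 1597 + (1/2)*(-1/47) = 1597 - 1/94 = 150117/94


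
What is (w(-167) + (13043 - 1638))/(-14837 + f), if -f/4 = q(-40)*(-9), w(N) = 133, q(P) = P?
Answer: -11538/16277 ≈ -0.70885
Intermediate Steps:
f = -1440 (f = -(-160)*(-9) = -4*360 = -1440)
(w(-167) + (13043 - 1638))/(-14837 + f) = (133 + (13043 - 1638))/(-14837 - 1440) = (133 + 11405)/(-16277) = 11538*(-1/16277) = -11538/16277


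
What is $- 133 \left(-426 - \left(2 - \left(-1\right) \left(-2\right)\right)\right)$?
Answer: $56658$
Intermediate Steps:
$- 133 \left(-426 - \left(2 - \left(-1\right) \left(-2\right)\right)\right) = - 133 \left(-426 + \left(-2 + 1 \cdot 2\right)\right) = - 133 \left(-426 + \left(-2 + 2\right)\right) = - 133 \left(-426 + 0\right) = \left(-133\right) \left(-426\right) = 56658$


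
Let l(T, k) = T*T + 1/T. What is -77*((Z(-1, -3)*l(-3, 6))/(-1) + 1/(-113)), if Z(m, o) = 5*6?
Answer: 2262337/113 ≈ 20021.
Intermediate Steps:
Z(m, o) = 30
l(T, k) = 1/T + T² (l(T, k) = T² + 1/T = 1/T + T²)
-77*((Z(-1, -3)*l(-3, 6))/(-1) + 1/(-113)) = -77*((30*((1 + (-3)³)/(-3)))/(-1) + 1/(-113)) = -77*((30*(-(1 - 27)/3))*(-1) - 1/113) = -77*((30*(-⅓*(-26)))*(-1) - 1/113) = -77*((30*(26/3))*(-1) - 1/113) = -77*(260*(-1) - 1/113) = -77*(-260 - 1/113) = -77*(-29381/113) = 2262337/113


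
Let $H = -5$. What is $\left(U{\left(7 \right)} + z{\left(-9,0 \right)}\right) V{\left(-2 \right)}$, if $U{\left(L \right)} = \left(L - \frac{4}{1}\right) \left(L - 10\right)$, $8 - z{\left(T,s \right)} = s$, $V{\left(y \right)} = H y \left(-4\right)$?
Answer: $40$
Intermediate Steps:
$V{\left(y \right)} = 20 y$ ($V{\left(y \right)} = - 5 y \left(-4\right) = 20 y$)
$z{\left(T,s \right)} = 8 - s$
$U{\left(L \right)} = \left(-10 + L\right) \left(-4 + L\right)$ ($U{\left(L \right)} = \left(L - 4\right) \left(-10 + L\right) = \left(-4 + L\right) \left(-10 + L\right) = \left(-10 + L\right) \left(-4 + L\right)$)
$\left(U{\left(7 \right)} + z{\left(-9,0 \right)}\right) V{\left(-2 \right)} = \left(\left(40 + 7^{2} - 98\right) + \left(8 - 0\right)\right) 20 \left(-2\right) = \left(\left(40 + 49 - 98\right) + \left(8 + 0\right)\right) \left(-40\right) = \left(-9 + 8\right) \left(-40\right) = \left(-1\right) \left(-40\right) = 40$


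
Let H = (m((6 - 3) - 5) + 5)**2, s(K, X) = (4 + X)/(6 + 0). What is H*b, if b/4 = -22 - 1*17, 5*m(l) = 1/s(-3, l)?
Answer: -122304/25 ≈ -4892.2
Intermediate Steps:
s(K, X) = 2/3 + X/6 (s(K, X) = (4 + X)/6 = (4 + X)*(1/6) = 2/3 + X/6)
m(l) = 1/(5*(2/3 + l/6))
H = 784/25 (H = (6/(5*(4 + ((6 - 3) - 5))) + 5)**2 = (6/(5*(4 + (3 - 5))) + 5)**2 = (6/(5*(4 - 2)) + 5)**2 = ((6/5)/2 + 5)**2 = ((6/5)*(1/2) + 5)**2 = (3/5 + 5)**2 = (28/5)**2 = 784/25 ≈ 31.360)
b = -156 (b = 4*(-22 - 1*17) = 4*(-22 - 17) = 4*(-39) = -156)
H*b = (784/25)*(-156) = -122304/25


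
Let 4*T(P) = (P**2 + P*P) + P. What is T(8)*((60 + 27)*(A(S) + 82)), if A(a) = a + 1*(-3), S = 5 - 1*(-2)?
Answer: 254388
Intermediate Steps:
S = 7 (S = 5 + 2 = 7)
A(a) = -3 + a (A(a) = a - 3 = -3 + a)
T(P) = P**2/2 + P/4 (T(P) = ((P**2 + P*P) + P)/4 = ((P**2 + P**2) + P)/4 = (2*P**2 + P)/4 = (P + 2*P**2)/4 = P**2/2 + P/4)
T(8)*((60 + 27)*(A(S) + 82)) = ((1/4)*8*(1 + 2*8))*((60 + 27)*((-3 + 7) + 82)) = ((1/4)*8*(1 + 16))*(87*(4 + 82)) = ((1/4)*8*17)*(87*86) = 34*7482 = 254388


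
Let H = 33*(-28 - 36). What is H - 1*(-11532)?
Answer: 9420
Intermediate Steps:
H = -2112 (H = 33*(-64) = -2112)
H - 1*(-11532) = -2112 - 1*(-11532) = -2112 + 11532 = 9420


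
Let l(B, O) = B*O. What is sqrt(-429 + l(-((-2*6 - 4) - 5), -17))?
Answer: I*sqrt(786) ≈ 28.036*I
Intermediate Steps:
sqrt(-429 + l(-((-2*6 - 4) - 5), -17)) = sqrt(-429 - ((-2*6 - 4) - 5)*(-17)) = sqrt(-429 - ((-12 - 4) - 5)*(-17)) = sqrt(-429 - (-16 - 5)*(-17)) = sqrt(-429 - 1*(-21)*(-17)) = sqrt(-429 + 21*(-17)) = sqrt(-429 - 357) = sqrt(-786) = I*sqrt(786)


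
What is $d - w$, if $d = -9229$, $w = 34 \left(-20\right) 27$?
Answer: $9131$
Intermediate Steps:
$w = -18360$ ($w = \left(-680\right) 27 = -18360$)
$d - w = -9229 - -18360 = -9229 + 18360 = 9131$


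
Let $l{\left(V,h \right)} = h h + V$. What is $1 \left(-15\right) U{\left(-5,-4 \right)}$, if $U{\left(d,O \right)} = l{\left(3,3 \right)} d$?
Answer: $900$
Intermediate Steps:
$l{\left(V,h \right)} = V + h^{2}$ ($l{\left(V,h \right)} = h^{2} + V = V + h^{2}$)
$U{\left(d,O \right)} = 12 d$ ($U{\left(d,O \right)} = \left(3 + 3^{2}\right) d = \left(3 + 9\right) d = 12 d$)
$1 \left(-15\right) U{\left(-5,-4 \right)} = 1 \left(-15\right) 12 \left(-5\right) = \left(-15\right) \left(-60\right) = 900$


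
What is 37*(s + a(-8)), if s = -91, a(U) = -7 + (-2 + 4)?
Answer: -3552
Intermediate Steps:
a(U) = -5 (a(U) = -7 + 2 = -5)
37*(s + a(-8)) = 37*(-91 - 5) = 37*(-96) = -3552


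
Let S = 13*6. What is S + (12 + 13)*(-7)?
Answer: -97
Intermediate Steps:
S = 78
S + (12 + 13)*(-7) = 78 + (12 + 13)*(-7) = 78 + 25*(-7) = 78 - 175 = -97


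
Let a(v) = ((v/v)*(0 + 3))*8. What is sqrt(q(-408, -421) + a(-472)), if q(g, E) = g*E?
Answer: 12*sqrt(1193) ≈ 414.48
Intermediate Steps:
q(g, E) = E*g
a(v) = 24 (a(v) = (1*3)*8 = 3*8 = 24)
sqrt(q(-408, -421) + a(-472)) = sqrt(-421*(-408) + 24) = sqrt(171768 + 24) = sqrt(171792) = 12*sqrt(1193)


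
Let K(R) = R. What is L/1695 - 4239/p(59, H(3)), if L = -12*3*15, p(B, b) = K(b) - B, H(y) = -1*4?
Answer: 52971/791 ≈ 66.967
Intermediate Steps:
H(y) = -4
p(B, b) = b - B
L = -540 (L = -36*15 = -540)
L/1695 - 4239/p(59, H(3)) = -540/1695 - 4239/(-4 - 1*59) = -540*1/1695 - 4239/(-4 - 59) = -36/113 - 4239/(-63) = -36/113 - 4239*(-1/63) = -36/113 + 471/7 = 52971/791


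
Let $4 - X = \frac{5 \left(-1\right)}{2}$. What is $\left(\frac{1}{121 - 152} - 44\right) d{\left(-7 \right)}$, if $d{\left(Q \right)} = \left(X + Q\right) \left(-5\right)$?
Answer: $- \frac{6825}{62} \approx -110.08$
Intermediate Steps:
$X = \frac{13}{2}$ ($X = 4 - \frac{5 \left(-1\right)}{2} = 4 - \left(-5\right) \frac{1}{2} = 4 - - \frac{5}{2} = 4 + \frac{5}{2} = \frac{13}{2} \approx 6.5$)
$d{\left(Q \right)} = - \frac{65}{2} - 5 Q$ ($d{\left(Q \right)} = \left(\frac{13}{2} + Q\right) \left(-5\right) = - \frac{65}{2} - 5 Q$)
$\left(\frac{1}{121 - 152} - 44\right) d{\left(-7 \right)} = \left(\frac{1}{121 - 152} - 44\right) \left(- \frac{65}{2} - -35\right) = \left(\frac{1}{-31} - 44\right) \left(- \frac{65}{2} + 35\right) = \left(- \frac{1}{31} - 44\right) \frac{5}{2} = \left(- \frac{1365}{31}\right) \frac{5}{2} = - \frac{6825}{62}$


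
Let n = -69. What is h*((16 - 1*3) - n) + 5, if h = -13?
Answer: -1061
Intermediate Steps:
h*((16 - 1*3) - n) + 5 = -13*((16 - 1*3) - 1*(-69)) + 5 = -13*((16 - 3) + 69) + 5 = -13*(13 + 69) + 5 = -13*82 + 5 = -1066 + 5 = -1061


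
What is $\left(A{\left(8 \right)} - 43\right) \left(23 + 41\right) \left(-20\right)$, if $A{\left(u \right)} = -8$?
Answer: $65280$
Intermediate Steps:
$\left(A{\left(8 \right)} - 43\right) \left(23 + 41\right) \left(-20\right) = \left(-8 - 43\right) \left(23 + 41\right) \left(-20\right) = \left(-51\right) 64 \left(-20\right) = \left(-3264\right) \left(-20\right) = 65280$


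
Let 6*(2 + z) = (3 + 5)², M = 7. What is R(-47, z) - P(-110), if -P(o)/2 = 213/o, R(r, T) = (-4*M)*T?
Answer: -40679/165 ≈ -246.54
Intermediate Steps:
z = 26/3 (z = -2 + (3 + 5)²/6 = -2 + (⅙)*8² = -2 + (⅙)*64 = -2 + 32/3 = 26/3 ≈ 8.6667)
R(r, T) = -28*T (R(r, T) = (-4*7)*T = -28*T)
P(o) = -426/o
R(-47, z) - P(-110) = -28*26/3 - (-426)/(-110) = -728/3 - (-426)*(-1)/110 = -728/3 - 1*213/55 = -728/3 - 213/55 = -40679/165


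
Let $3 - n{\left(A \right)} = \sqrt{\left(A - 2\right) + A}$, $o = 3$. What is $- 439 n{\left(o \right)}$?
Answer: $-439$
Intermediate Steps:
$n{\left(A \right)} = 3 - \sqrt{-2 + 2 A}$ ($n{\left(A \right)} = 3 - \sqrt{\left(A - 2\right) + A} = 3 - \sqrt{\left(-2 + A\right) + A} = 3 - \sqrt{-2 + 2 A}$)
$- 439 n{\left(o \right)} = - 439 \left(3 - \sqrt{-2 + 2 \cdot 3}\right) = - 439 \left(3 - \sqrt{-2 + 6}\right) = - 439 \left(3 - \sqrt{4}\right) = - 439 \left(3 - 2\right) = \left(-439\right) 1 = -439$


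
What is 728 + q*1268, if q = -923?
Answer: -1169636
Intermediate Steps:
728 + q*1268 = 728 - 923*1268 = 728 - 1170364 = -1169636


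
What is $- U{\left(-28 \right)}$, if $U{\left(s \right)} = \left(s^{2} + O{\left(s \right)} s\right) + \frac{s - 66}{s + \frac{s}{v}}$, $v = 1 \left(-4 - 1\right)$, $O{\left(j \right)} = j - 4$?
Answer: $- \frac{94315}{56} \approx -1684.2$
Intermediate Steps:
$O{\left(j \right)} = -4 + j$ ($O{\left(j \right)} = j - 4 = -4 + j$)
$v = -5$ ($v = 1 \left(-5\right) = -5$)
$U{\left(s \right)} = s^{2} + s \left(-4 + s\right) + \frac{5 \left(-66 + s\right)}{4 s}$ ($U{\left(s \right)} = \left(s^{2} + \left(-4 + s\right) s\right) + \frac{s - 66}{s + \frac{s}{-5}} = \left(s^{2} + s \left(-4 + s\right)\right) + \frac{-66 + s}{s + s \left(- \frac{1}{5}\right)} = \left(s^{2} + s \left(-4 + s\right)\right) + \frac{-66 + s}{s - \frac{s}{5}} = \left(s^{2} + s \left(-4 + s\right)\right) + \frac{-66 + s}{\frac{4}{5} s} = \left(s^{2} + s \left(-4 + s\right)\right) + \left(-66 + s\right) \frac{5}{4 s} = \left(s^{2} + s \left(-4 + s\right)\right) + \frac{5 \left(-66 + s\right)}{4 s} = s^{2} + s \left(-4 + s\right) + \frac{5 \left(-66 + s\right)}{4 s}$)
$- U{\left(-28 \right)} = - (\frac{5}{4} - -112 + 2 \left(-28\right)^{2} - \frac{165}{2 \left(-28\right)}) = - (\frac{5}{4} + 112 + 2 \cdot 784 - - \frac{165}{56}) = - (\frac{5}{4} + 112 + 1568 + \frac{165}{56}) = \left(-1\right) \frac{94315}{56} = - \frac{94315}{56}$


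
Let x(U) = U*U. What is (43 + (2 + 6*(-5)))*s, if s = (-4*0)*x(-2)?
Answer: 0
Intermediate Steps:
x(U) = U²
s = 0 (s = -4*0*(-2)² = 0*4 = 0)
(43 + (2 + 6*(-5)))*s = (43 + (2 + 6*(-5)))*0 = (43 + (2 - 30))*0 = (43 - 28)*0 = 15*0 = 0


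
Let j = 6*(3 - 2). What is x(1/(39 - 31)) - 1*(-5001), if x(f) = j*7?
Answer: 5043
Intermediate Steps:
j = 6 (j = 6*1 = 6)
x(f) = 42 (x(f) = 6*7 = 42)
x(1/(39 - 31)) - 1*(-5001) = 42 - 1*(-5001) = 42 + 5001 = 5043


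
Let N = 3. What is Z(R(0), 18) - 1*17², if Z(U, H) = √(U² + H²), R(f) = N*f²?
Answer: -271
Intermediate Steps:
R(f) = 3*f²
Z(U, H) = √(H² + U²)
Z(R(0), 18) - 1*17² = √(18² + (3*0²)²) - 1*17² = √(324 + (3*0)²) - 1*289 = √(324 + 0²) - 289 = √(324 + 0) - 289 = √324 - 289 = 18 - 289 = -271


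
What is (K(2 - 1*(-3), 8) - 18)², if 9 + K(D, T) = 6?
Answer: 441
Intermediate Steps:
K(D, T) = -3 (K(D, T) = -9 + 6 = -3)
(K(2 - 1*(-3), 8) - 18)² = (-3 - 18)² = (-21)² = 441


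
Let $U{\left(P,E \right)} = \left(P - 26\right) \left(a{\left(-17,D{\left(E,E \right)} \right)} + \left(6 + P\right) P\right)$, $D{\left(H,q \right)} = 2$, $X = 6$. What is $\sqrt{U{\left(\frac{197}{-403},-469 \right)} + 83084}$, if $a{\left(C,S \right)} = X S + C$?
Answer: $\frac{3 \sqrt{244095120746906}}{162409} \approx 288.6$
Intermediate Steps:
$a{\left(C,S \right)} = C + 6 S$ ($a{\left(C,S \right)} = 6 S + C = C + 6 S$)
$U{\left(P,E \right)} = \left(-26 + P\right) \left(-5 + P \left(6 + P\right)\right)$ ($U{\left(P,E \right)} = \left(P - 26\right) \left(\left(-17 + 6 \cdot 2\right) + \left(6 + P\right) P\right) = \left(-26 + P\right) \left(\left(-17 + 12\right) + P \left(6 + P\right)\right) = \left(-26 + P\right) \left(-5 + P \left(6 + P\right)\right)$)
$\sqrt{U{\left(\frac{197}{-403},-469 \right)} + 83084} = \sqrt{\left(130 + \left(\frac{197}{-403}\right)^{3} - 161 \frac{197}{-403} - 20 \left(\frac{197}{-403}\right)^{2}\right) + 83084} = \sqrt{\left(130 + \left(197 \left(- \frac{1}{403}\right)\right)^{3} - 161 \cdot 197 \left(- \frac{1}{403}\right) - 20 \left(197 \left(- \frac{1}{403}\right)\right)^{2}\right) + 83084} = \sqrt{\left(130 + \left(- \frac{197}{403}\right)^{3} - - \frac{31717}{403} - 20 \left(- \frac{197}{403}\right)^{2}\right) + 83084} = \sqrt{\left(130 - \frac{7645373}{65450827} + \frac{31717}{403} - \frac{776180}{162409}\right) + 83084} = \sqrt{\frac{13339287850}{65450827} + 83084} = \sqrt{\frac{5451255798318}{65450827}} = \frac{3 \sqrt{244095120746906}}{162409}$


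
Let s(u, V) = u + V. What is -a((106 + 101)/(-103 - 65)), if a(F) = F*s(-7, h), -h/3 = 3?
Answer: -138/7 ≈ -19.714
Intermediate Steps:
h = -9 (h = -3*3 = -9)
s(u, V) = V + u
a(F) = -16*F (a(F) = F*(-9 - 7) = F*(-16) = -16*F)
-a((106 + 101)/(-103 - 65)) = -(-16)*(106 + 101)/(-103 - 65) = -(-16)*207/(-168) = -(-16)*207*(-1/168) = -(-16)*(-69)/56 = -1*138/7 = -138/7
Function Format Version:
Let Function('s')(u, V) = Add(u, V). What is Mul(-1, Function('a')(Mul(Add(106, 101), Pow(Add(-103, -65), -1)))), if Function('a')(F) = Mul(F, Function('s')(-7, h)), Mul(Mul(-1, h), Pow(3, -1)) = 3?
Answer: Rational(-138, 7) ≈ -19.714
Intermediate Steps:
h = -9 (h = Mul(-3, 3) = -9)
Function('s')(u, V) = Add(V, u)
Function('a')(F) = Mul(-16, F) (Function('a')(F) = Mul(F, Add(-9, -7)) = Mul(F, -16) = Mul(-16, F))
Mul(-1, Function('a')(Mul(Add(106, 101), Pow(Add(-103, -65), -1)))) = Mul(-1, Mul(-16, Mul(Add(106, 101), Pow(Add(-103, -65), -1)))) = Mul(-1, Mul(-16, Mul(207, Pow(-168, -1)))) = Mul(-1, Mul(-16, Mul(207, Rational(-1, 168)))) = Mul(-1, Mul(-16, Rational(-69, 56))) = Mul(-1, Rational(138, 7)) = Rational(-138, 7)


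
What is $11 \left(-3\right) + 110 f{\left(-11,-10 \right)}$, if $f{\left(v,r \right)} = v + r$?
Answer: $-2343$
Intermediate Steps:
$f{\left(v,r \right)} = r + v$
$11 \left(-3\right) + 110 f{\left(-11,-10 \right)} = 11 \left(-3\right) + 110 \left(-10 - 11\right) = -33 + 110 \left(-21\right) = -33 - 2310 = -2343$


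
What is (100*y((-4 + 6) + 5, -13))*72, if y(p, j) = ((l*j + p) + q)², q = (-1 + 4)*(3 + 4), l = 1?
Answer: 1620000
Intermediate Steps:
q = 21 (q = 3*7 = 21)
y(p, j) = (21 + j + p)² (y(p, j) = ((1*j + p) + 21)² = ((j + p) + 21)² = (21 + j + p)²)
(100*y((-4 + 6) + 5, -13))*72 = (100*(21 - 13 + ((-4 + 6) + 5))²)*72 = (100*(21 - 13 + (2 + 5))²)*72 = (100*(21 - 13 + 7)²)*72 = (100*15²)*72 = (100*225)*72 = 22500*72 = 1620000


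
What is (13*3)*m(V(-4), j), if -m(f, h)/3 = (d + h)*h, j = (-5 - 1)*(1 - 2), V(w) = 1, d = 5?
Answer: -7722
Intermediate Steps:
j = 6 (j = -6*(-1) = 6)
m(f, h) = -3*h*(5 + h) (m(f, h) = -3*(5 + h)*h = -3*h*(5 + h))
(13*3)*m(V(-4), j) = (13*3)*(-3*6*(5 + 6)) = 39*(-3*6*11) = 39*(-198) = -7722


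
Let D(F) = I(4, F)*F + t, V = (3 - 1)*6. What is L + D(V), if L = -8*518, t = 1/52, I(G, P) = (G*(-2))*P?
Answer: -275391/52 ≈ -5296.0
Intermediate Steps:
V = 12 (V = 2*6 = 12)
I(G, P) = -2*G*P (I(G, P) = (-2*G)*P = -2*G*P)
t = 1/52 ≈ 0.019231
D(F) = 1/52 - 8*F² (D(F) = (-2*4*F)*F + 1/52 = (-8*F)*F + 1/52 = -8*F² + 1/52 = 1/52 - 8*F²)
L = -4144
L + D(V) = -4144 + (1/52 - 8*12²) = -4144 + (1/52 - 8*144) = -4144 + (1/52 - 1152) = -4144 - 59903/52 = -275391/52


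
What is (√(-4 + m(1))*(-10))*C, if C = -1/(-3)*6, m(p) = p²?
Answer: -20*I*√3 ≈ -34.641*I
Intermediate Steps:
C = 2 (C = -1*(-⅓)*6 = (⅓)*6 = 2)
(√(-4 + m(1))*(-10))*C = (√(-4 + 1²)*(-10))*2 = (√(-4 + 1)*(-10))*2 = (√(-3)*(-10))*2 = ((I*√3)*(-10))*2 = -10*I*√3*2 = -20*I*√3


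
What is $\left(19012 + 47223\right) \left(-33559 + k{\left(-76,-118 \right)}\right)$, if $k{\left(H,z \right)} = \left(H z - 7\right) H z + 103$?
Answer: $5320577538120$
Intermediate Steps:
$k{\left(H,z \right)} = 103 + H z \left(-7 + H z\right)$ ($k{\left(H,z \right)} = \left(-7 + H z\right) H z + 103 = H \left(-7 + H z\right) z + 103 = H z \left(-7 + H z\right) + 103 = 103 + H z \left(-7 + H z\right)$)
$\left(19012 + 47223\right) \left(-33559 + k{\left(-76,-118 \right)}\right) = \left(19012 + 47223\right) \left(-33559 + \left(103 + \left(-76\right)^{2} \left(-118\right)^{2} - \left(-532\right) \left(-118\right)\right)\right) = 66235 \left(-33559 + \left(103 + 5776 \cdot 13924 - 62776\right)\right) = 66235 \left(-33559 + \left(103 + 80425024 - 62776\right)\right) = 66235 \left(-33559 + 80362351\right) = 66235 \cdot 80328792 = 5320577538120$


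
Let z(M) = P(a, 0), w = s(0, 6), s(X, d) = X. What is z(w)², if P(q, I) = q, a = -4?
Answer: 16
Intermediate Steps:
w = 0
z(M) = -4
z(w)² = (-4)² = 16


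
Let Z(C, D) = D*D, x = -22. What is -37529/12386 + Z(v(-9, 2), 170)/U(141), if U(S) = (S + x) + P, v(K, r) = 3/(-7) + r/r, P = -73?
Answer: 178114533/284878 ≈ 625.23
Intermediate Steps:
v(K, r) = 4/7 (v(K, r) = 3*(-⅐) + 1 = -3/7 + 1 = 4/7)
Z(C, D) = D²
U(S) = -95 + S (U(S) = (S - 22) - 73 = (-22 + S) - 73 = -95 + S)
-37529/12386 + Z(v(-9, 2), 170)/U(141) = -37529/12386 + 170²/(-95 + 141) = -37529*1/12386 + 28900/46 = -37529/12386 + 28900*(1/46) = -37529/12386 + 14450/23 = 178114533/284878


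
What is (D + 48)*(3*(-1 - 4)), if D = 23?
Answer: -1065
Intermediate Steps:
(D + 48)*(3*(-1 - 4)) = (23 + 48)*(3*(-1 - 4)) = 71*(3*(-5)) = 71*(-15) = -1065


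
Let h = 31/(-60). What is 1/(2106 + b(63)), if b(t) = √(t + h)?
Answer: 126360/266110411 - 2*√56235/266110411 ≈ 0.00047306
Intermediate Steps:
h = -31/60 (h = 31*(-1/60) = -31/60 ≈ -0.51667)
b(t) = √(-31/60 + t) (b(t) = √(t - 31/60) = √(-31/60 + t))
1/(2106 + b(63)) = 1/(2106 + √(-465 + 900*63)/30) = 1/(2106 + √(-465 + 56700)/30) = 1/(2106 + √56235/30)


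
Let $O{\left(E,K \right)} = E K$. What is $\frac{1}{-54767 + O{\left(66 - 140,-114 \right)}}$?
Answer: $- \frac{1}{46331} \approx -2.1584 \cdot 10^{-5}$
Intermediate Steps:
$\frac{1}{-54767 + O{\left(66 - 140,-114 \right)}} = \frac{1}{-54767 + \left(66 - 140\right) \left(-114\right)} = \frac{1}{-54767 - -8436} = \frac{1}{-54767 + 8436} = \frac{1}{-46331} = - \frac{1}{46331}$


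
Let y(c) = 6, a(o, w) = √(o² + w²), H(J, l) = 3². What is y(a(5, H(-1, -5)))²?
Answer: 36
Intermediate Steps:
H(J, l) = 9
y(a(5, H(-1, -5)))² = 6² = 36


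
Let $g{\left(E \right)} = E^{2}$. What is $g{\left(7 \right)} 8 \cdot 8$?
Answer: $3136$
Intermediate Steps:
$g{\left(7 \right)} 8 \cdot 8 = 7^{2} \cdot 8 \cdot 8 = 49 \cdot 8 \cdot 8 = 392 \cdot 8 = 3136$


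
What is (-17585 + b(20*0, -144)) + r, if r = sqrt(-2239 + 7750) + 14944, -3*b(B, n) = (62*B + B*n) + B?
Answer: -2641 + sqrt(5511) ≈ -2566.8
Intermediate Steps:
b(B, n) = -21*B - B*n/3 (b(B, n) = -((62*B + B*n) + B)/3 = -(63*B + B*n)/3 = -21*B - B*n/3)
r = 14944 + sqrt(5511) (r = sqrt(5511) + 14944 = 14944 + sqrt(5511) ≈ 15018.)
(-17585 + b(20*0, -144)) + r = (-17585 - 20*0*(63 - 144)/3) + (14944 + sqrt(5511)) = (-17585 - 1/3*0*(-81)) + (14944 + sqrt(5511)) = (-17585 + 0) + (14944 + sqrt(5511)) = -17585 + (14944 + sqrt(5511)) = -2641 + sqrt(5511)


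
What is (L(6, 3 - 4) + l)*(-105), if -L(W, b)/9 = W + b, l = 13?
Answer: 3360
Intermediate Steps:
L(W, b) = -9*W - 9*b (L(W, b) = -9*(W + b) = -9*W - 9*b)
(L(6, 3 - 4) + l)*(-105) = ((-9*6 - 9*(3 - 4)) + 13)*(-105) = ((-54 - 9*(-1)) + 13)*(-105) = ((-54 + 9) + 13)*(-105) = (-45 + 13)*(-105) = -32*(-105) = 3360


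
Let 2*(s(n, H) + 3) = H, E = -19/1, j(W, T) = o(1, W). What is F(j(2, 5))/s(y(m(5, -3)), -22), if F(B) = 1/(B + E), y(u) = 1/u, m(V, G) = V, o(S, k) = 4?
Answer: 1/210 ≈ 0.0047619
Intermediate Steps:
j(W, T) = 4
E = -19 (E = -19*1 = -19)
s(n, H) = -3 + H/2
F(B) = 1/(-19 + B) (F(B) = 1/(B - 19) = 1/(-19 + B))
F(j(2, 5))/s(y(m(5, -3)), -22) = 1/((-19 + 4)*(-3 + (½)*(-22))) = 1/((-15)*(-3 - 11)) = -1/15/(-14) = -1/15*(-1/14) = 1/210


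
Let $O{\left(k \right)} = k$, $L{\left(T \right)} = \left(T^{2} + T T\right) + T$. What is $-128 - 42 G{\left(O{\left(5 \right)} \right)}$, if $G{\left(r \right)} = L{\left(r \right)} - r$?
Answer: $-2228$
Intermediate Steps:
$L{\left(T \right)} = T + 2 T^{2}$ ($L{\left(T \right)} = \left(T^{2} + T^{2}\right) + T = 2 T^{2} + T = T + 2 T^{2}$)
$G{\left(r \right)} = - r + r \left(1 + 2 r\right)$ ($G{\left(r \right)} = r \left(1 + 2 r\right) - r = - r + r \left(1 + 2 r\right)$)
$-128 - 42 G{\left(O{\left(5 \right)} \right)} = -128 - 42 \cdot 2 \cdot 5^{2} = -128 - 42 \cdot 2 \cdot 25 = -128 - 2100 = -2228$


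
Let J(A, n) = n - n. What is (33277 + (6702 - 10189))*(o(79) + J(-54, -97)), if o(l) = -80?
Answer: -2383200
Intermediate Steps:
J(A, n) = 0
(33277 + (6702 - 10189))*(o(79) + J(-54, -97)) = (33277 + (6702 - 10189))*(-80 + 0) = (33277 - 3487)*(-80) = 29790*(-80) = -2383200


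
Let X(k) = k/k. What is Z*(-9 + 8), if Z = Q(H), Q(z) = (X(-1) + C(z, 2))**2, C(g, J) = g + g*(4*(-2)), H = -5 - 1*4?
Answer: -4096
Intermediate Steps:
H = -9 (H = -5 - 4 = -9)
C(g, J) = -7*g (C(g, J) = g + g*(-8) = g - 8*g = -7*g)
X(k) = 1
Q(z) = (1 - 7*z)**2
Z = 4096 (Z = (-1 + 7*(-9))**2 = (-1 - 63)**2 = (-64)**2 = 4096)
Z*(-9 + 8) = 4096*(-9 + 8) = 4096*(-1) = -4096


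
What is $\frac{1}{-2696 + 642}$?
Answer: $- \frac{1}{2054} \approx -0.00048685$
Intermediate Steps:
$\frac{1}{-2696 + 642} = \frac{1}{-2054} = - \frac{1}{2054}$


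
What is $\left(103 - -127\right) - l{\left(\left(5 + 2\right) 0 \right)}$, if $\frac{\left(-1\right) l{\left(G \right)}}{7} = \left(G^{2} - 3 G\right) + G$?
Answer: $230$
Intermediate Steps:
$l{\left(G \right)} = - 7 G^{2} + 14 G$ ($l{\left(G \right)} = - 7 \left(\left(G^{2} - 3 G\right) + G\right) = - 7 \left(G^{2} - 2 G\right) = - 7 G^{2} + 14 G$)
$\left(103 - -127\right) - l{\left(\left(5 + 2\right) 0 \right)} = \left(103 - -127\right) - 7 \left(5 + 2\right) 0 \left(2 - \left(5 + 2\right) 0\right) = \left(103 + 127\right) - 7 \cdot 7 \cdot 0 \left(2 - 7 \cdot 0\right) = 230 - 7 \cdot 0 \left(2 - 0\right) = 230 - 7 \cdot 0 \left(2 + 0\right) = 230 - 7 \cdot 0 \cdot 2 = 230 - 0 = 230 + 0 = 230$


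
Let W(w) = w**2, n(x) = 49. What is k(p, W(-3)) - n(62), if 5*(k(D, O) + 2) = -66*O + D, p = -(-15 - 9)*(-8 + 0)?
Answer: -1041/5 ≈ -208.20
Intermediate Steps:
p = -192 (p = -(-24)*(-8) = -1*192 = -192)
k(D, O) = -2 - 66*O/5 + D/5 (k(D, O) = -2 + (-66*O + D)/5 = -2 + (D - 66*O)/5 = -2 + (-66*O/5 + D/5) = -2 - 66*O/5 + D/5)
k(p, W(-3)) - n(62) = (-2 - 66/5*(-3)**2 + (1/5)*(-192)) - 1*49 = (-2 - 66/5*9 - 192/5) - 49 = (-2 - 594/5 - 192/5) - 49 = -796/5 - 49 = -1041/5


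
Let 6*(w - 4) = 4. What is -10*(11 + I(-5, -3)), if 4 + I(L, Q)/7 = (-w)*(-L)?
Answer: 5410/3 ≈ 1803.3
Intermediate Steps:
w = 14/3 (w = 4 + (1/6)*4 = 4 + 2/3 = 14/3 ≈ 4.6667)
I(L, Q) = -28 + 98*L/3 (I(L, Q) = -28 + 7*((-1*14/3)*(-L)) = -28 + 7*(-(-14)*L/3) = -28 + 7*(14*L/3) = -28 + 98*L/3)
-10*(11 + I(-5, -3)) = -10*(11 + (-28 + (98/3)*(-5))) = -10*(11 + (-28 - 490/3)) = -10*(11 - 574/3) = -10*(-541/3) = 5410/3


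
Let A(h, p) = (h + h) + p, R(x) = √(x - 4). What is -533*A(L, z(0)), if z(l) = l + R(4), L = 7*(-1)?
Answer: 7462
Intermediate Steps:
R(x) = √(-4 + x)
L = -7
z(l) = l (z(l) = l + √(-4 + 4) = l + √0 = l + 0 = l)
A(h, p) = p + 2*h (A(h, p) = 2*h + p = p + 2*h)
-533*A(L, z(0)) = -533*(0 + 2*(-7)) = -533*(0 - 14) = -533*(-14) = 7462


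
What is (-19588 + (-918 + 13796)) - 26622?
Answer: -33332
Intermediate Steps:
(-19588 + (-918 + 13796)) - 26622 = (-19588 + 12878) - 26622 = -6710 - 26622 = -33332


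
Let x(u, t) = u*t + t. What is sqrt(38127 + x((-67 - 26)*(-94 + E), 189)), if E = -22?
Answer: 8*sqrt(32457) ≈ 1441.3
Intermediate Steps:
x(u, t) = t + t*u (x(u, t) = t*u + t = t + t*u)
sqrt(38127 + x((-67 - 26)*(-94 + E), 189)) = sqrt(38127 + 189*(1 + (-67 - 26)*(-94 - 22))) = sqrt(38127 + 189*(1 - 93*(-116))) = sqrt(38127 + 189*(1 + 10788)) = sqrt(38127 + 189*10789) = sqrt(38127 + 2039121) = sqrt(2077248) = 8*sqrt(32457)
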